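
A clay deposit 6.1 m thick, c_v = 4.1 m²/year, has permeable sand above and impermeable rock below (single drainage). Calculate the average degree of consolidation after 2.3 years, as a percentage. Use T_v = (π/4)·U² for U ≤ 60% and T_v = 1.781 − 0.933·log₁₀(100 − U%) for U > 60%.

U ≈ 56.8 %

Drainage path length: H_d = H = 6.1 m (single drainage).
T_v = c_v·t/H_d² = 4.1×2.3/6.1² = 0.25343.
T_v = 0.25343 corresponds to the U ≤ 60% branch:
U = √(4T_v/π) = 0.568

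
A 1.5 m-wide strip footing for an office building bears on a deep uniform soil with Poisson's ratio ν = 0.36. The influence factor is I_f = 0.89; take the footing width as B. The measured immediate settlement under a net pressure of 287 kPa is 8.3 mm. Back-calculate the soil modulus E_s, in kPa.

E_s ≈ 40200 kPa

S_e = q·B·(1−ν²)/E_s · I_f  ⇒  E_s = q·B·(1−ν²)·I_f / S_e.
E_s = 287 × 1.5 × 0.8704 × 0.89 / 0.0083 = 40180 kPa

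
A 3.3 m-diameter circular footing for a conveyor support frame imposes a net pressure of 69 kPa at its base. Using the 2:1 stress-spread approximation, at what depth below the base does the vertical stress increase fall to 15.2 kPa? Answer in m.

2:1 spreading — at depth z the loaded area has grown by z in each plan dimension:
qD²/(D+z)² = Δσ_z ⇒ z = D(√(q/Δσ_z) − 1) = 3.3×(√(69/15.2) − 1) = 3.731 m

z ≈ 3.73 m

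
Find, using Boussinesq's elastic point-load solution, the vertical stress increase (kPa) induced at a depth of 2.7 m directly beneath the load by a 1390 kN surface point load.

Boussinesq vertical stress below a point load on an elastic half-space:
Δσ_z = 3P/(2πz²) · [1 + (r/z)²]^(−5/2)
r/z = 0/2.7 = 0; [1+(r/z)²]^(−5/2) = 1.
Δσ_z = 3×1390/(2π×2.7²) × 1 = 91.039 × 1 = 91.04 kPa

Δσ_z ≈ 91 kPa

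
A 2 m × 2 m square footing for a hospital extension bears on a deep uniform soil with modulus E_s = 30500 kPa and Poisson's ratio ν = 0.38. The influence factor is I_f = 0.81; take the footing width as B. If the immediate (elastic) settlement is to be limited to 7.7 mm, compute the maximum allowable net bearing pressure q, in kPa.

q ≈ 169 kPa

S_e = q·B·(1−ν²)/E_s · I_f  ⇒  q = S_e·E_s / (B·(1−ν²)·I_f).
q = 0.0077 × 30500 / (2 × 0.8556 × 0.81) = 169.4 kPa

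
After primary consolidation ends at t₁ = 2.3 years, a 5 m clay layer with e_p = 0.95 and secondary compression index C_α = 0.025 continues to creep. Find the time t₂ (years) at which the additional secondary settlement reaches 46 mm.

S_s = C_α·H/(1+e_p)·log₁₀(t₂/t₁) ⇒ log₁₀(t₂/t₁) = S_s·(1+e_p)/(C_α·H).
log₁₀(t₂/t₁) = 0.046 × (1+0.95) / (0.025×5) = 0.7176
t₂ = t₁ × 10^0.7176 = 2.3 × 5.219 = 12 years

t₂ ≈ 12 years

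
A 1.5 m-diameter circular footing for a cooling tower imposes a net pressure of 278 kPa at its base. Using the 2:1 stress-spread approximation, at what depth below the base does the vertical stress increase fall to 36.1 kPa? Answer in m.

2:1 spreading — at depth z the loaded area has grown by z in each plan dimension:
qD²/(D+z)² = Δσ_z ⇒ z = D(√(q/Δσ_z) − 1) = 1.5×(√(278/36.1) − 1) = 2.663 m

z ≈ 2.66 m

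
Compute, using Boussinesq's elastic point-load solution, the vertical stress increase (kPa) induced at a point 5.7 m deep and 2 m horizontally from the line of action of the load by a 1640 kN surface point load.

Δσ_z ≈ 18 kPa

Boussinesq vertical stress below a point load on an elastic half-space:
Δσ_z = 3P/(2πz²) · [1 + (r/z)²]^(−5/2)
r/z = 2/5.7 = 0.35088; [1+(r/z)²]^(−5/2) = 0.74807.
Δσ_z = 3×1640/(2π×5.7²) × 0.74807 = 24.101 × 0.74807 = 18.03 kPa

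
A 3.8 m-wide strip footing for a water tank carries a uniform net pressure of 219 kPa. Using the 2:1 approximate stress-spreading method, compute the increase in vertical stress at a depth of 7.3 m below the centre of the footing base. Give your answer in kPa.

By the 2:1 method the load spreads at 1 horizontal : 2 vertical, so at depth z the loaded area has grown by z in each plan dimension:
Δσ = qB/(B+z) = 219×3.8/(3.8+7.3) = 74.973 kPa

Δσ_z ≈ 75 kPa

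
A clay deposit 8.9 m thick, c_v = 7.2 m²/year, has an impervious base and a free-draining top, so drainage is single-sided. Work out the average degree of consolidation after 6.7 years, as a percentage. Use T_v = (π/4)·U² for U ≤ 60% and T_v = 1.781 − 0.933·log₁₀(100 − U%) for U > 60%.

U ≈ 82 %

Drainage path length: H_d = H = 8.9 m (single drainage).
T_v = c_v·t/H_d² = 7.2×6.7/8.9² = 0.60901.
T_v = 0.60901 corresponds to the U > 60% branch:
U = 1 − 10^((1.781 − T_v)/0.933)/100 = 0.8196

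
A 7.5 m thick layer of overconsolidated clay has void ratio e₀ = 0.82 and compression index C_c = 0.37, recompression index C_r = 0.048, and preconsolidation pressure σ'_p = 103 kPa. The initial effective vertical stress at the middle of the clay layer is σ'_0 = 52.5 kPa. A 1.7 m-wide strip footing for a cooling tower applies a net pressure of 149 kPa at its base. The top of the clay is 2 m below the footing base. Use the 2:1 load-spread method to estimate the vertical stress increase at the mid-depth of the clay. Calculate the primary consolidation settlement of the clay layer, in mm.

Mid-depth of clay below the footing base: z = 2 + 7.5/2 = 5.75 m.
Stress increase at mid-clay by the 2:1 spreading method:
Δσ = qB/(B+z) = 149×1.7/(1.7+5.75) = 34 kPa
Final effective stress: σ'_f = 52.5 + 34 = 86.5 kPa.
σ'_f = 86.5 ≤ σ'_p = 103 kPa, so the clay remains overconsolidated and only the recompression index applies:
S_c = C_r·H/(1+e₀)·log₁₀(σ'_f/σ'_0) = 0.048×7.5/1.82×log₁₀(86.5/52.5)
    = 0.1978 × 0.21686 = 0.0429 m

S_c ≈ 42.9 mm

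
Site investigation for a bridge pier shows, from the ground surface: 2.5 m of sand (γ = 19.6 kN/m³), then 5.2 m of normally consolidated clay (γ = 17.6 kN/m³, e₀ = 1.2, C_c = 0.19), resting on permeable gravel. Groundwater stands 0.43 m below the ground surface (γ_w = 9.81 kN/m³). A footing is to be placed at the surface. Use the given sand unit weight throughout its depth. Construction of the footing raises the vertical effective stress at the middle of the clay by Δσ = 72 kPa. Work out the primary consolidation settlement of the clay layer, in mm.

S_c ≈ 176 mm

Mid-depth of clay below the ground surface: z = 2.5 + 5.2/2 = 5.1 m.
Total vertical stress at mid-clay: σ_v = 19.6×2.5 + 17.6×2.6 = 94.76 kPa.
Pore pressure: u = 9.81×(5.1 − 0.43) = 45.813 kPa.
Initial effective stress: σ'_0 = σ_v − u = 94.76 − 45.813 = 48.947 kPa.
Final effective stress: σ'_f = σ'_0 + Δσ = 48.947 + 72 = 120.95 kPa.
Normally consolidated clay, so the full stress increment lies on the virgin compression line:
S_c = C_c·H/(1+e₀)·log₁₀(σ'_f/σ'_0) = 0.19×5.2/(1+1.2)×log₁₀(120.95/48.947)
    = 0.44909 × 0.39288 = 0.1764 m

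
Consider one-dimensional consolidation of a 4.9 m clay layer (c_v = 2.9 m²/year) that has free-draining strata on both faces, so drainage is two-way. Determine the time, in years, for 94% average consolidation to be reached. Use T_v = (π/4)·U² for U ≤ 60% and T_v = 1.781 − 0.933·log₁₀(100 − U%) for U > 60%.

Drainage path length: H_d = H/2 = 2.45 m (double drainage).
U > 60%: T_v = 1.781 − 0.933·log₁₀(100 − 94) = 1.055.
t = T_v·H_d²/c_v = 1.055×2.45²/2.9 = 2.184 years.

t ≈ 2.18 years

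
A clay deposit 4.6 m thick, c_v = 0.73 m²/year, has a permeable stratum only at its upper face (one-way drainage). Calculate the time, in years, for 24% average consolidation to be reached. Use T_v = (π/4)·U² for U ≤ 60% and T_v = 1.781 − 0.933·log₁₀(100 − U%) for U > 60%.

Drainage path length: H_d = H = 4.6 m (single drainage).
U ≤ 60%: T_v = (π/4)·U² = (π/4)×0.24² = 0.045239.
t = T_v·H_d²/c_v = 0.045239×4.6²/0.73 = 1.311 years.

t ≈ 1.31 years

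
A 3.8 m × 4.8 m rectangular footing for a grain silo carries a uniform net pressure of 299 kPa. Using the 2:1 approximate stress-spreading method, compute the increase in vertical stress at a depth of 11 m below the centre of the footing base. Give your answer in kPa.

By the 2:1 method the load spreads at 1 horizontal : 2 vertical, so at depth z the loaded area has grown by z in each plan dimension:
Δσ = qBL/((B+z)(L+z)) = 299×3.8×4.8/((3.8+11)(4.8+11)) = 23.323 kPa

Δσ_z ≈ 23.3 kPa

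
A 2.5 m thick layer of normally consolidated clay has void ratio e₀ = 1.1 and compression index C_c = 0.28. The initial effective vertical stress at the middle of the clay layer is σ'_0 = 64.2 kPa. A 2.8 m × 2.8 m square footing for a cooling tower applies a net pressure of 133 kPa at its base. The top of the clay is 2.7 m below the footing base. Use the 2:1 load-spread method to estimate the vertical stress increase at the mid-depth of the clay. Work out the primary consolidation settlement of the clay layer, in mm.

S_c ≈ 44.1 mm

Mid-depth of clay below the footing base: z = 2.7 + 2.5/2 = 3.95 m.
Stress increase at mid-clay by the 2:1 spreading method:
Δσ = qBL/((B+z)(L+z)) = 133×2.8×2.8/((2.8+3.95)(2.8+3.95)) = 22.885 kPa
Final effective stress: σ'_f = σ'_0 + Δσ = 64.2 + 22.885 = 87.085 kPa.
Normally consolidated clay, so the full stress increment lies on the virgin compression line:
S_c = C_c·H/(1+e₀)·log₁₀(σ'_f/σ'_0) = 0.28×2.5/(1+1.1)×log₁₀(87.085/64.2)
    = 0.33333 × 0.13241 = 0.04414 m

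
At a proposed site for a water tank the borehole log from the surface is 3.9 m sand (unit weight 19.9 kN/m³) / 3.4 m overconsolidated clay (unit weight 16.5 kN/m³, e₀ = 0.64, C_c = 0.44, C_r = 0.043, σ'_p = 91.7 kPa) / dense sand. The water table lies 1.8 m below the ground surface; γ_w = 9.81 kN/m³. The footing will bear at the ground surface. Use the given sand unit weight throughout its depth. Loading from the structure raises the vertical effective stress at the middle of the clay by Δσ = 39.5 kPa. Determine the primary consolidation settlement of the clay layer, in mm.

S_c ≈ 75.7 mm

Mid-depth of clay below the ground surface: z = 3.9 + 3.4/2 = 5.6 m.
Total vertical stress at mid-clay: σ_v = 19.9×3.9 + 16.5×1.7 = 105.66 kPa.
Pore pressure: u = 9.81×(5.6 − 1.8) = 37.278 kPa.
Initial effective stress: σ'_0 = σ_v − u = 105.66 − 37.278 = 68.382 kPa.
Final effective stress: σ'_f = 68.382 + 39.5 = 107.88 kPa.
σ'_f = 107.88 > σ'_p = 91.7 kPa, so the stress path crosses the preconsolidation pressure — recompression up to σ'_p, then virgin compression beyond:
S_c = H/(1+e₀)·[C_r·log₁₀(σ'_p/σ'_0) + C_c·log₁₀(σ'_f/σ'_p)]
    = 3.4/1.64 × [0.043×log₁₀(91.7/68.382) + 0.44×log₁₀(107.88/91.7)]
    = 2.0732 × [0.0054794 + 0.031052] = 0.07574 m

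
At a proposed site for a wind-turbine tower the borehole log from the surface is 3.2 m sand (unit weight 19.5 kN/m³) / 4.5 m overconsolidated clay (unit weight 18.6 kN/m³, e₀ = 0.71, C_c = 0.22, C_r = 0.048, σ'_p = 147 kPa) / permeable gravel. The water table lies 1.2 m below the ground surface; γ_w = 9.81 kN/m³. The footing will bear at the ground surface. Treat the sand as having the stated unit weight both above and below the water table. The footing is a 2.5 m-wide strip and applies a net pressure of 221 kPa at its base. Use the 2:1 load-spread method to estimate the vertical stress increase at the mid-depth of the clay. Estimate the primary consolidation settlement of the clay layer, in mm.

Mid-depth of clay below the ground surface: z = 3.2 + 4.5/2 = 5.45 m.
Total vertical stress at mid-clay: σ_v = 19.5×3.2 + 18.6×2.25 = 104.25 kPa.
Pore pressure: u = 9.81×(5.45 − 1.2) = 41.693 kPa.
Initial effective stress: σ'_0 = σ_v − u = 104.25 − 41.693 = 62.557 kPa.
Stress increase at mid-clay by the 2:1 spreading method:
Δσ = qB/(B+z) = 221×2.5/(2.5+5.45) = 69.497 kPa
Final effective stress: σ'_f = 62.557 + 69.497 = 132.05 kPa.
σ'_f = 132.05 ≤ σ'_p = 147 kPa, so the clay remains overconsolidated and only the recompression index applies:
S_c = C_r·H/(1+e₀)·log₁₀(σ'_f/σ'_0) = 0.048×4.5/1.71×log₁₀(132.05/62.557)
    = 0.12632 × 0.32446 = 0.04098 m

S_c ≈ 41 mm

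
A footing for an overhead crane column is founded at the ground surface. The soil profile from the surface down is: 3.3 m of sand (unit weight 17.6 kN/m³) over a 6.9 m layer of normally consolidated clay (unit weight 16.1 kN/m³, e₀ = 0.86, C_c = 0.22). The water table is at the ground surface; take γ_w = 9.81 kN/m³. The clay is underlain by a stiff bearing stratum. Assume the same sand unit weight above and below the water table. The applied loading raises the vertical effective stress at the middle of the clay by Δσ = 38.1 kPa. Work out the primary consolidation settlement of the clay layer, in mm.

S_c ≈ 209 mm

Mid-depth of clay below the ground surface: z = 3.3 + 6.9/2 = 6.75 m.
Total vertical stress at mid-clay: σ_v = 17.6×3.3 + 16.1×3.45 = 113.62 kPa.
Pore pressure: u = 9.81×(6.75 − 0) = 66.218 kPa.
Initial effective stress: σ'_0 = σ_v − u = 113.62 − 66.218 = 47.402 kPa.
Final effective stress: σ'_f = σ'_0 + Δσ = 47.402 + 38.1 = 85.502 kPa.
Normally consolidated clay, so the full stress increment lies on the virgin compression line:
S_c = C_c·H/(1+e₀)·log₁₀(σ'_f/σ'_0) = 0.22×6.9/(1+0.86)×log₁₀(85.502/47.402)
    = 0.81613 × 0.25618 = 0.2091 m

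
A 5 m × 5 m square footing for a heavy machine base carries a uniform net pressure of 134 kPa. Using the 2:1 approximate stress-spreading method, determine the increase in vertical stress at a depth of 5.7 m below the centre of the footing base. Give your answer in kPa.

Δσ_z ≈ 29.3 kPa

By the 2:1 method the load spreads at 1 horizontal : 2 vertical, so at depth z the loaded area has grown by z in each plan dimension:
Δσ = qBL/((B+z)(L+z)) = 134×5×5/((5+5.7)(5+5.7)) = 29.26 kPa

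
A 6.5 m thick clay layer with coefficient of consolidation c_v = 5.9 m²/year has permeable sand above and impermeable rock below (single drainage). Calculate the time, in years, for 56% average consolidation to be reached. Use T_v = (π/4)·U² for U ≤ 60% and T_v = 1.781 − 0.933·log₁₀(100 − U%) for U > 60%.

t ≈ 1.76 years

Drainage path length: H_d = H = 6.5 m (single drainage).
U ≤ 60%: T_v = (π/4)·U² = (π/4)×0.56² = 0.2463.
t = T_v·H_d²/c_v = 0.2463×6.5²/5.9 = 1.764 years.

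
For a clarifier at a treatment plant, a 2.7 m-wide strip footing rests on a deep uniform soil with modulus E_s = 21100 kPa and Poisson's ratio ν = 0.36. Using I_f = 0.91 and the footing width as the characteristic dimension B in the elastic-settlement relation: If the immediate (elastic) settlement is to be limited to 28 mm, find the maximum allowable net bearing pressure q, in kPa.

q ≈ 276 kPa

S_e = q·B·(1−ν²)/E_s · I_f  ⇒  q = S_e·E_s / (B·(1−ν²)·I_f).
q = 0.028 × 21100 / (2.7 × 0.8704 × 0.91) = 276.3 kPa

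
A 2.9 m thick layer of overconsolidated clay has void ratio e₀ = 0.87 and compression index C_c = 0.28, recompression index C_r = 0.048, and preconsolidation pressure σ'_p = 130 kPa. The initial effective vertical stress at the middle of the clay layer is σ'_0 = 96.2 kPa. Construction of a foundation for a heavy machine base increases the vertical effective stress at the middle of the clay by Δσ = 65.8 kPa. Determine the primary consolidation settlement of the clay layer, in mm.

S_c ≈ 51.2 mm

Final effective stress: σ'_f = 96.2 + 65.8 = 162 kPa.
σ'_f = 162 > σ'_p = 130 kPa, so the stress path crosses the preconsolidation pressure — recompression up to σ'_p, then virgin compression beyond:
S_c = H/(1+e₀)·[C_r·log₁₀(σ'_p/σ'_0) + C_c·log₁₀(σ'_f/σ'_p)]
    = 2.9/1.87 × [0.048×log₁₀(130/96.2) + 0.28×log₁₀(162/130)]
    = 1.5508 × [0.0062769 + 0.02676] = 0.05123 m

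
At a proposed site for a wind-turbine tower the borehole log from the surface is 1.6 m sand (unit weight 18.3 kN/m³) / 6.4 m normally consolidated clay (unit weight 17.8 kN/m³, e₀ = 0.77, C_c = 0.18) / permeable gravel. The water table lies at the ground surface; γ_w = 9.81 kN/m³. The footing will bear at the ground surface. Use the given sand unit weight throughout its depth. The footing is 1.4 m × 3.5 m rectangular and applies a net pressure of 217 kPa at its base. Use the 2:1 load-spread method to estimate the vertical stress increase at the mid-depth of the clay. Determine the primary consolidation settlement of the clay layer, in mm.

Mid-depth of clay below the ground surface: z = 1.6 + 6.4/2 = 4.8 m.
Total vertical stress at mid-clay: σ_v = 18.3×1.6 + 17.8×3.2 = 86.24 kPa.
Pore pressure: u = 9.81×(4.8 − 0) = 47.088 kPa.
Initial effective stress: σ'_0 = σ_v − u = 86.24 − 47.088 = 39.152 kPa.
Stress increase at mid-clay by the 2:1 spreading method:
Δσ = qBL/((B+z)(L+z)) = 217×1.4×3.5/((1.4+4.8)(3.5+4.8)) = 20.663 kPa
Final effective stress: σ'_f = σ'_0 + Δσ = 39.152 + 20.663 = 59.815 kPa.
Normally consolidated clay, so the full stress increment lies on the virgin compression line:
S_c = C_c·H/(1+e₀)·log₁₀(σ'_f/σ'_0) = 0.18×6.4/(1+0.77)×log₁₀(59.815/39.152)
    = 0.65085 × 0.18406 = 0.1198 m

S_c ≈ 120 mm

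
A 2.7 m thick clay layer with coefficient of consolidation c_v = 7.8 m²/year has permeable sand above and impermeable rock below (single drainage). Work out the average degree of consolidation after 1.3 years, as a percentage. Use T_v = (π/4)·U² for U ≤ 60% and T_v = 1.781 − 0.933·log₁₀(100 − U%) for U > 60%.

U ≈ 97.4 %

Drainage path length: H_d = H = 2.7 m (single drainage).
T_v = c_v·t/H_d² = 7.8×1.3/2.7² = 1.3909.
T_v = 1.3909 corresponds to the U > 60% branch:
U = 1 − 10^((1.781 − T_v)/0.933)/100 = 0.9738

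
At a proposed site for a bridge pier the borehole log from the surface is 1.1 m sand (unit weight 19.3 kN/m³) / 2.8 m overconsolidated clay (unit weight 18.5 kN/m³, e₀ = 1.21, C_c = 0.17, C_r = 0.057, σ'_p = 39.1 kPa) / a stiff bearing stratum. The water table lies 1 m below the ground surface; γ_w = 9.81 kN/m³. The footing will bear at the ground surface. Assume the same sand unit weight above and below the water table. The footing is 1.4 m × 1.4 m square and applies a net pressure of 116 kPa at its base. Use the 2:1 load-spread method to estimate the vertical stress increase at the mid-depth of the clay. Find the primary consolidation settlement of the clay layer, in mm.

S_c ≈ 23.8 mm

Mid-depth of clay below the ground surface: z = 1.1 + 2.8/2 = 2.5 m.
Total vertical stress at mid-clay: σ_v = 19.3×1.1 + 18.5×1.4 = 47.13 kPa.
Pore pressure: u = 9.81×(2.5 − 1) = 14.715 kPa.
Initial effective stress: σ'_0 = σ_v − u = 47.13 − 14.715 = 32.415 kPa.
Stress increase at mid-clay by the 2:1 spreading method:
Δσ = qBL/((B+z)(L+z)) = 116×1.4×1.4/((1.4+2.5)(1.4+2.5)) = 14.948 kPa
Final effective stress: σ'_f = 32.415 + 14.948 = 47.363 kPa.
σ'_f = 47.363 > σ'_p = 39.1 kPa, so the stress path crosses the preconsolidation pressure — recompression up to σ'_p, then virgin compression beyond:
S_c = H/(1+e₀)·[C_r·log₁₀(σ'_p/σ'_0) + C_c·log₁₀(σ'_f/σ'_p)]
    = 2.8/2.21 × [0.057×log₁₀(39.1/32.415) + 0.17×log₁₀(47.363/39.1)]
    = 1.267 × [0.0046416 + 0.014155] = 0.02382 m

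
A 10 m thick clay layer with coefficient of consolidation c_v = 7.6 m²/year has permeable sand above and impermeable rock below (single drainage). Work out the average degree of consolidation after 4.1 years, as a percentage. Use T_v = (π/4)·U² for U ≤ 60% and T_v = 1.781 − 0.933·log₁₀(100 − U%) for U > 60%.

Drainage path length: H_d = H = 10 m (single drainage).
T_v = c_v·t/H_d² = 7.6×4.1/10² = 0.3116.
T_v = 0.3116 corresponds to the U > 60% branch:
U = 1 − 10^((1.781 − T_v)/0.933)/100 = 0.6242

U ≈ 62.4 %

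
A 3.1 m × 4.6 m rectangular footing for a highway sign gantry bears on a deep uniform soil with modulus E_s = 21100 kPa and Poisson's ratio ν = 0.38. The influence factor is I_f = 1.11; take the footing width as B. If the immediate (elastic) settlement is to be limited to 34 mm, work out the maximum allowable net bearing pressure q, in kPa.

q ≈ 244 kPa

S_e = q·B·(1−ν²)/E_s · I_f  ⇒  q = S_e·E_s / (B·(1−ν²)·I_f).
q = 0.034 × 21100 / (3.1 × 0.8556 × 1.11) = 243.7 kPa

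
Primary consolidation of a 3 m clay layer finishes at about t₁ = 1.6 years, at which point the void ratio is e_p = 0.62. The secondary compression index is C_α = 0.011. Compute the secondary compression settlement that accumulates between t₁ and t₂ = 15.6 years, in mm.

Secondary compression: S_s = C_α·H/(1+e_p)·log₁₀(t₂/t₁)
S_s = 0.011×3/(1+0.62)×log₁₀(15.6/1.6)
    = 0.02037 × 0.989 = 0.02015 m

S_s ≈ 20.1 mm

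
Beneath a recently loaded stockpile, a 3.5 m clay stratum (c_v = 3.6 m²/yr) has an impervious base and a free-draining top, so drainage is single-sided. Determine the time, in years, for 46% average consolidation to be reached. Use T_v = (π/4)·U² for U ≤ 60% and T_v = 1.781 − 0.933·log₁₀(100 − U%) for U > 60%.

Drainage path length: H_d = H = 3.5 m (single drainage).
U ≤ 60%: T_v = (π/4)·U² = (π/4)×0.46² = 0.16619.
t = T_v·H_d²/c_v = 0.16619×3.5²/3.6 = 0.5655 years.

t ≈ 0.566 years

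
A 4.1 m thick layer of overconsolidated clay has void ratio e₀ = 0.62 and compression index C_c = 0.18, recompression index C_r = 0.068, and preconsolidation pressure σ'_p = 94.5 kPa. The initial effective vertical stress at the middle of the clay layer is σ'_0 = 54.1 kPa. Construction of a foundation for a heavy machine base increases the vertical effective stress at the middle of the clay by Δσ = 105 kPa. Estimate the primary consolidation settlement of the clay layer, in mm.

Final effective stress: σ'_f = 54.1 + 105 = 159.1 kPa.
σ'_f = 159.1 > σ'_p = 94.5 kPa, so the stress path crosses the preconsolidation pressure — recompression up to σ'_p, then virgin compression beyond:
S_c = H/(1+e₀)·[C_r·log₁₀(σ'_p/σ'_0) + C_c·log₁₀(σ'_f/σ'_p)]
    = 4.1/1.62 × [0.068×log₁₀(94.5/54.1) + 0.18×log₁₀(159.1/94.5)]
    = 2.5309 × [0.016472 + 0.040723] = 0.1448 m

S_c ≈ 145 mm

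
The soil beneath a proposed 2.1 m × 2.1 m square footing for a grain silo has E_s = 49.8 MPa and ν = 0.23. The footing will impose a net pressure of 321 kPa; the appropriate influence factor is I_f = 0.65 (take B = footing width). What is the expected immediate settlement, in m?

Immediate (elastic) settlement: S_e = q·B·(1−ν²)/E_s · I_f.
E_s = 49.8 MPa = 49800 kPa.
S_e = 321 × 2.1 × (1 − 0.23²) / 49800 × 0.65
    = 321 × 2.1 × 0.9471 / 49800 × 0.65
    = 0.008333 m

S_e ≈ 0.00833 m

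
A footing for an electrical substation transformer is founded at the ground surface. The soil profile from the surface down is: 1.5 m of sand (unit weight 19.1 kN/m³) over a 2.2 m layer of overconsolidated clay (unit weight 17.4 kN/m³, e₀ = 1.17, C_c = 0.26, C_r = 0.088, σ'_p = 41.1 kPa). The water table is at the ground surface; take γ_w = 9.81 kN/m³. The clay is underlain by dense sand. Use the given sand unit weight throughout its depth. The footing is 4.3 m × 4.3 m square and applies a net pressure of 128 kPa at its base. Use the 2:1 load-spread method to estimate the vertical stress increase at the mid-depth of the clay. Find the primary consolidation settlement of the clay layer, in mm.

S_c ≈ 87.9 mm

Mid-depth of clay below the ground surface: z = 1.5 + 2.2/2 = 2.6 m.
Total vertical stress at mid-clay: σ_v = 19.1×1.5 + 17.4×1.1 = 47.79 kPa.
Pore pressure: u = 9.81×(2.6 − 0) = 25.506 kPa.
Initial effective stress: σ'_0 = σ_v − u = 47.79 − 25.506 = 22.284 kPa.
Stress increase at mid-clay by the 2:1 spreading method:
Δσ = qBL/((B+z)(L+z)) = 128×4.3×4.3/((4.3+2.6)(4.3+2.6)) = 49.711 kPa
Final effective stress: σ'_f = 22.284 + 49.711 = 71.995 kPa.
σ'_f = 71.995 > σ'_p = 41.1 kPa, so the stress path crosses the preconsolidation pressure — recompression up to σ'_p, then virgin compression beyond:
S_c = H/(1+e₀)·[C_r·log₁₀(σ'_p/σ'_0) + C_c·log₁₀(σ'_f/σ'_p)]
    = 2.2/2.17 × [0.088×log₁₀(41.1/22.284) + 0.26×log₁₀(71.995/41.1)]
    = 1.0138 × [0.023395 + 0.0633] = 0.08789 m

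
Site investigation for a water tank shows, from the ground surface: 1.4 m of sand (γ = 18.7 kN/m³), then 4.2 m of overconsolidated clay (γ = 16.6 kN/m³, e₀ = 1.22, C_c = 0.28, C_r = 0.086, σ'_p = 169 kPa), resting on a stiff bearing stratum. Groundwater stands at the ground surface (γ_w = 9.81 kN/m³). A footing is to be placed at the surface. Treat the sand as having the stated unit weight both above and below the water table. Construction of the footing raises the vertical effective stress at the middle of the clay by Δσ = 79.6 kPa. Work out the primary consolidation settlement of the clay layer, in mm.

S_c ≈ 97.6 mm

Mid-depth of clay below the ground surface: z = 1.4 + 4.2/2 = 3.5 m.
Total vertical stress at mid-clay: σ_v = 18.7×1.4 + 16.6×2.1 = 61.04 kPa.
Pore pressure: u = 9.81×(3.5 − 0) = 34.335 kPa.
Initial effective stress: σ'_0 = σ_v − u = 61.04 − 34.335 = 26.705 kPa.
Final effective stress: σ'_f = 26.705 + 79.6 = 106.3 kPa.
σ'_f = 106.3 ≤ σ'_p = 169 kPa, so the clay remains overconsolidated and only the recompression index applies:
S_c = C_r·H/(1+e₀)·log₁₀(σ'_f/σ'_0) = 0.086×4.2/2.22×log₁₀(106.3/26.705)
    = 0.1627 × 0.59994 = 0.09761 m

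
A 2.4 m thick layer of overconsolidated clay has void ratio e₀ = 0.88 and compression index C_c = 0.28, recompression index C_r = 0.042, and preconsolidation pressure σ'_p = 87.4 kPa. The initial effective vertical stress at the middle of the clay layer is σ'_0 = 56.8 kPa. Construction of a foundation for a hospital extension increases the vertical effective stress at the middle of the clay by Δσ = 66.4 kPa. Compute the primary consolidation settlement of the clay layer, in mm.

S_c ≈ 63.3 mm

Final effective stress: σ'_f = 56.8 + 66.4 = 123.2 kPa.
σ'_f = 123.2 > σ'_p = 87.4 kPa, so the stress path crosses the preconsolidation pressure — recompression up to σ'_p, then virgin compression beyond:
S_c = H/(1+e₀)·[C_r·log₁₀(σ'_p/σ'_0) + C_c·log₁₀(σ'_f/σ'_p)]
    = 2.4/1.88 × [0.042×log₁₀(87.4/56.8) + 0.28×log₁₀(123.2/87.4)]
    = 1.2766 × [0.0078609 + 0.041748] = 0.06333 m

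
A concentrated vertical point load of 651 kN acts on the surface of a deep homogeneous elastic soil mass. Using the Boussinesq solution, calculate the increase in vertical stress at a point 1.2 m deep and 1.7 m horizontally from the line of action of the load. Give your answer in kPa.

Δσ_z ≈ 13.8 kPa

Boussinesq vertical stress below a point load on an elastic half-space:
Δσ_z = 3P/(2πz²) · [1 + (r/z)²]^(−5/2)
r/z = 1.7/1.2 = 1.4167; [1+(r/z)²]^(−5/2) = 0.06378.
Δσ_z = 3×651/(2π×1.2²) × 0.06378 = 215.85 × 0.06378 = 13.77 kPa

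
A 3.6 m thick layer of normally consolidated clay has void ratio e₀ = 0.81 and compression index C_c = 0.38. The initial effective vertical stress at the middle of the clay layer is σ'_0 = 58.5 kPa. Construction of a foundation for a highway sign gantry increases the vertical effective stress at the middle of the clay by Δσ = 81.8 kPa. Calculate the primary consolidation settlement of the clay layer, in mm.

Final effective stress: σ'_f = σ'_0 + Δσ = 58.5 + 81.8 = 140.3 kPa.
Normally consolidated clay, so the full stress increment lies on the virgin compression line:
S_c = C_c·H/(1+e₀)·log₁₀(σ'_f/σ'_0) = 0.38×3.6/(1+0.81)×log₁₀(140.3/58.5)
    = 0.7558 × 0.3799 = 0.2871 m

S_c ≈ 287 mm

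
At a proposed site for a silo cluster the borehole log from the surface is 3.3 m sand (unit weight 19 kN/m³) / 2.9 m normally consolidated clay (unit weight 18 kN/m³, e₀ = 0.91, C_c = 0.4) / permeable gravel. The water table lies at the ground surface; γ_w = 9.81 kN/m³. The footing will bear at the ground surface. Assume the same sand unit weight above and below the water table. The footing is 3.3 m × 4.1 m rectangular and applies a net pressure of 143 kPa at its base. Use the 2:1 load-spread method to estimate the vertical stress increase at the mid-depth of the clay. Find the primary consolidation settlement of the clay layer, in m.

Mid-depth of clay below the ground surface: z = 3.3 + 2.9/2 = 4.75 m.
Total vertical stress at mid-clay: σ_v = 19×3.3 + 18×1.45 = 88.8 kPa.
Pore pressure: u = 9.81×(4.75 − 0) = 46.598 kPa.
Initial effective stress: σ'_0 = σ_v − u = 88.8 − 46.598 = 42.202 kPa.
Stress increase at mid-clay by the 2:1 spreading method:
Δσ = qBL/((B+z)(L+z)) = 143×3.3×4.1/((3.3+4.75)(4.1+4.75)) = 27.158 kPa
Final effective stress: σ'_f = σ'_0 + Δσ = 42.202 + 27.158 = 69.36 kPa.
Normally consolidated clay, so the full stress increment lies on the virgin compression line:
S_c = C_c·H/(1+e₀)·log₁₀(σ'_f/σ'_0) = 0.4×2.9/(1+0.91)×log₁₀(69.36/42.202)
    = 0.60733 × 0.21578 = 0.131 m

S_c ≈ 0.131 m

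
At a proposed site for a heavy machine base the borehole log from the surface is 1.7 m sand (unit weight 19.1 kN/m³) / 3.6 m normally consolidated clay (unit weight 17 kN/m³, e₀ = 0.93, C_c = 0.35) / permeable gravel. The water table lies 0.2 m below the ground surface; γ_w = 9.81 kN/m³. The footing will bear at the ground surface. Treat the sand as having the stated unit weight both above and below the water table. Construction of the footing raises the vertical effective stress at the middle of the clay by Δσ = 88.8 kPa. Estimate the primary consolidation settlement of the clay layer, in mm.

S_c ≈ 385 mm

Mid-depth of clay below the ground surface: z = 1.7 + 3.6/2 = 3.5 m.
Total vertical stress at mid-clay: σ_v = 19.1×1.7 + 17×1.8 = 63.07 kPa.
Pore pressure: u = 9.81×(3.5 − 0.2) = 32.373 kPa.
Initial effective stress: σ'_0 = σ_v − u = 63.07 − 32.373 = 30.697 kPa.
Final effective stress: σ'_f = σ'_0 + Δσ = 30.697 + 88.8 = 119.5 kPa.
Normally consolidated clay, so the full stress increment lies on the virgin compression line:
S_c = C_c·H/(1+e₀)·log₁₀(σ'_f/σ'_0) = 0.35×3.6/(1+0.93)×log₁₀(119.5/30.697)
    = 0.65285 × 0.59027 = 0.3854 m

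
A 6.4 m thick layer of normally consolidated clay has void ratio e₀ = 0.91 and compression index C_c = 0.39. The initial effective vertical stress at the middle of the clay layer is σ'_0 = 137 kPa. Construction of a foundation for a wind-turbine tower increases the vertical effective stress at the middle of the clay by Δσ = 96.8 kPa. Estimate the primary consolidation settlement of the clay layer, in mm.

Final effective stress: σ'_f = σ'_0 + Δσ = 137 + 96.8 = 233.8 kPa.
Normally consolidated clay, so the full stress increment lies on the virgin compression line:
S_c = C_c·H/(1+e₀)·log₁₀(σ'_f/σ'_0) = 0.39×6.4/(1+0.91)×log₁₀(233.8/137)
    = 1.3068 × 0.23212 = 0.3033 m

S_c ≈ 303 mm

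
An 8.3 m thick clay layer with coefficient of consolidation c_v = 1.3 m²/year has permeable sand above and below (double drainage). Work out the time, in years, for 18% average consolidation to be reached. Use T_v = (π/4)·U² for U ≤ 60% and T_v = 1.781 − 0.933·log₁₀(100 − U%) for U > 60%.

Drainage path length: H_d = H/2 = 4.15 m (double drainage).
U ≤ 60%: T_v = (π/4)·U² = (π/4)×0.18² = 0.025447.
t = T_v·H_d²/c_v = 0.025447×4.15²/1.3 = 0.3371 years.

t ≈ 0.337 years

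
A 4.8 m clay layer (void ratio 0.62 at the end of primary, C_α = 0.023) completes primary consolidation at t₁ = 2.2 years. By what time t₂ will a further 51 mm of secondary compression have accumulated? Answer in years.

t₂ ≈ 12.3 years

S_s = C_α·H/(1+e_p)·log₁₀(t₂/t₁) ⇒ log₁₀(t₂/t₁) = S_s·(1+e_p)/(C_α·H).
log₁₀(t₂/t₁) = 0.051 × (1+0.62) / (0.023×4.8) = 0.7484
t₂ = t₁ × 10^0.7484 = 2.2 × 5.602 = 12.33 years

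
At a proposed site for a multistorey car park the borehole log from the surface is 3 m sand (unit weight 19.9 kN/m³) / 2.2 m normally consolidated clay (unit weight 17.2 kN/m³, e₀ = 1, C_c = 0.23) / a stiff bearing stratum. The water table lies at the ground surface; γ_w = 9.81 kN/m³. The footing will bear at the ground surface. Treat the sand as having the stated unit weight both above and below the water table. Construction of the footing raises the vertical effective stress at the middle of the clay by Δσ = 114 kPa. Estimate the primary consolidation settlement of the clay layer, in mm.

Mid-depth of clay below the ground surface: z = 3 + 2.2/2 = 4.1 m.
Total vertical stress at mid-clay: σ_v = 19.9×3 + 17.2×1.1 = 78.62 kPa.
Pore pressure: u = 9.81×(4.1 − 0) = 40.221 kPa.
Initial effective stress: σ'_0 = σ_v − u = 78.62 − 40.221 = 38.399 kPa.
Final effective stress: σ'_f = σ'_0 + Δσ = 38.399 + 114 = 152.4 kPa.
Normally consolidated clay, so the full stress increment lies on the virgin compression line:
S_c = C_c·H/(1+e₀)·log₁₀(σ'_f/σ'_0) = 0.23×2.2/(1+1)×log₁₀(152.4/38.399)
    = 0.253 × 0.59867 = 0.1515 m

S_c ≈ 151 mm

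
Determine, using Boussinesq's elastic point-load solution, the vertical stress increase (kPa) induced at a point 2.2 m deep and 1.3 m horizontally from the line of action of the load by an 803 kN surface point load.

Δσ_z ≈ 37.5 kPa

Boussinesq vertical stress below a point load on an elastic half-space:
Δσ_z = 3P/(2πz²) · [1 + (r/z)²]^(−5/2)
r/z = 1.3/2.2 = 0.59091; [1+(r/z)²]^(−5/2) = 0.47297.
Δσ_z = 3×803/(2π×2.2²) × 0.47297 = 79.216 × 0.47297 = 37.47 kPa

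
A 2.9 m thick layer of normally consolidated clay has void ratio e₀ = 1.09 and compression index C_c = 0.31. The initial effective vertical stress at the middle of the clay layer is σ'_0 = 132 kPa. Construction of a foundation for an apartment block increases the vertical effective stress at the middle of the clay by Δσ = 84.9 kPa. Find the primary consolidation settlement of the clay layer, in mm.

Final effective stress: σ'_f = σ'_0 + Δσ = 132 + 84.9 = 216.9 kPa.
Normally consolidated clay, so the full stress increment lies on the virgin compression line:
S_c = C_c·H/(1+e₀)·log₁₀(σ'_f/σ'_0) = 0.31×2.9/(1+1.09)×log₁₀(216.9/132)
    = 0.43014 × 0.21569 = 0.09278 m

S_c ≈ 92.8 mm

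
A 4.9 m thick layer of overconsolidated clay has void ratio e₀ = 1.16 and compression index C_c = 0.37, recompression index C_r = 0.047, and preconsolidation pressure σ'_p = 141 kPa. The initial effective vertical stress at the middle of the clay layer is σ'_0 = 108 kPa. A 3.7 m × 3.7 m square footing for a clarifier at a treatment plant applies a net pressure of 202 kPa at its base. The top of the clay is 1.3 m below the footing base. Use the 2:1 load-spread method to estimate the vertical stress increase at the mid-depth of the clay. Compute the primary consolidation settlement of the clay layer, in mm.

S_c ≈ 53.4 mm

Mid-depth of clay below the footing base: z = 1.3 + 4.9/2 = 3.75 m.
Stress increase at mid-clay by the 2:1 spreading method:
Δσ = qBL/((B+z)(L+z)) = 202×3.7×3.7/((3.7+3.75)(3.7+3.75)) = 49.824 kPa
Final effective stress: σ'_f = 108 + 49.824 = 157.82 kPa.
σ'_f = 157.82 > σ'_p = 141 kPa, so the stress path crosses the preconsolidation pressure — recompression up to σ'_p, then virgin compression beyond:
S_c = H/(1+e₀)·[C_r·log₁₀(σ'_p/σ'_0) + C_c·log₁₀(σ'_f/σ'_p)]
    = 4.9/2.16 × [0.047×log₁₀(141/108) + 0.37×log₁₀(157.82/141)]
    = 2.2685 × [0.0054424 + 0.018109] = 0.05343 m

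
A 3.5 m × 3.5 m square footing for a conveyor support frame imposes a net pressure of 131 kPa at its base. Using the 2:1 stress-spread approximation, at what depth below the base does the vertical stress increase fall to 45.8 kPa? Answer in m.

2:1 spreading — at depth z the loaded area has grown by z in each plan dimension:
qB²/(B+z)² = Δσ_z ⇒ z = B(√(q/Δσ_z) − 1) = 3.5×(√(131/45.8) − 1) = 2.419 m

z ≈ 2.42 m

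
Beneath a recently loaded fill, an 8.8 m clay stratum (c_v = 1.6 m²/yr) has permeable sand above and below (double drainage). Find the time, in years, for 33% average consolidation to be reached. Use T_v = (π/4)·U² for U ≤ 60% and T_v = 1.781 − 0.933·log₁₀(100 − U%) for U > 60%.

t ≈ 1.03 years

Drainage path length: H_d = H/2 = 4.4 m (double drainage).
U ≤ 60%: T_v = (π/4)·U² = (π/4)×0.33² = 0.08553.
t = T_v·H_d²/c_v = 0.08553×4.4²/1.6 = 1.035 years.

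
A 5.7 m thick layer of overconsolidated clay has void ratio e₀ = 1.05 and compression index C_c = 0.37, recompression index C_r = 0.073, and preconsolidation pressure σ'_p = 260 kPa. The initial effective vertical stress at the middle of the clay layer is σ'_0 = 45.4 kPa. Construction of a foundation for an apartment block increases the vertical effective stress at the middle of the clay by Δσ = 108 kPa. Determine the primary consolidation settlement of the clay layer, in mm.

Final effective stress: σ'_f = 45.4 + 108 = 153.4 kPa.
σ'_f = 153.4 ≤ σ'_p = 260 kPa, so the clay remains overconsolidated and only the recompression index applies:
S_c = C_r·H/(1+e₀)·log₁₀(σ'_f/σ'_0) = 0.073×5.7/2.05×log₁₀(153.4/45.4)
    = 0.20298 × 0.52877 = 0.1073 m

S_c ≈ 107 mm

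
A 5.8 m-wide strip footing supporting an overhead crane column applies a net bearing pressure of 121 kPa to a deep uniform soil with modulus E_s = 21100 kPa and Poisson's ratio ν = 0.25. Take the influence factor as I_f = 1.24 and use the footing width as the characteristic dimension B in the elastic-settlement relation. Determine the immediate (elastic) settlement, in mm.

Immediate (elastic) settlement: S_e = q·B·(1−ν²)/E_s · I_f.
S_e = 121 × 5.8 × (1 − 0.25²) / 21100 × 1.24
    = 121 × 5.8 × 0.9375 / 21100 × 1.24
    = 0.03867 m = 38.67 mm

S_e ≈ 38.7 mm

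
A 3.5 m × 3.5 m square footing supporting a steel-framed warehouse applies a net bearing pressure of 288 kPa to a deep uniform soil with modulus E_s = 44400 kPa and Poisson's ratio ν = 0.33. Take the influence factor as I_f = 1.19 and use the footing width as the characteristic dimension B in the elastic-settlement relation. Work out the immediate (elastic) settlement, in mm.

S_e ≈ 24.1 mm

Immediate (elastic) settlement: S_e = q·B·(1−ν²)/E_s · I_f.
S_e = 288 × 3.5 × (1 − 0.33²) / 44400 × 1.19
    = 288 × 3.5 × 0.8911 / 44400 × 1.19
    = 0.02407 m = 24.07 mm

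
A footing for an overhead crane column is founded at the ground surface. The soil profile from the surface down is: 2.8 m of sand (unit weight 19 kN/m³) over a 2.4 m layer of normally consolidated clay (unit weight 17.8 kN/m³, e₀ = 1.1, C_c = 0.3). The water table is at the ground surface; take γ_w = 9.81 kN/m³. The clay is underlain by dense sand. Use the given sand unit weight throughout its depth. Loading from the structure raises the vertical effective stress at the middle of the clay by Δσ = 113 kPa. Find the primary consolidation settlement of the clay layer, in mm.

S_c ≈ 214 mm

Mid-depth of clay below the ground surface: z = 2.8 + 2.4/2 = 4 m.
Total vertical stress at mid-clay: σ_v = 19×2.8 + 17.8×1.2 = 74.56 kPa.
Pore pressure: u = 9.81×(4 − 0) = 39.24 kPa.
Initial effective stress: σ'_0 = σ_v − u = 74.56 − 39.24 = 35.32 kPa.
Final effective stress: σ'_f = σ'_0 + Δσ = 35.32 + 113 = 148.32 kPa.
Normally consolidated clay, so the full stress increment lies on the virgin compression line:
S_c = C_c·H/(1+e₀)·log₁₀(σ'_f/σ'_0) = 0.3×2.4/(1+1.1)×log₁₀(148.32/35.32)
    = 0.34286 × 0.62318 = 0.2137 m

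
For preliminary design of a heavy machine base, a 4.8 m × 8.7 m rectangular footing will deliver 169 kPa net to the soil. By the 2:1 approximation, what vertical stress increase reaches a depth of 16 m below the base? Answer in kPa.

Δσ_z ≈ 13.7 kPa

By the 2:1 method the load spreads at 1 horizontal : 2 vertical, so at depth z the loaded area has grown by z in each plan dimension:
Δσ = qBL/((B+z)(L+z)) = 169×4.8×8.7/((4.8+16)(8.7+16)) = 13.737 kPa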